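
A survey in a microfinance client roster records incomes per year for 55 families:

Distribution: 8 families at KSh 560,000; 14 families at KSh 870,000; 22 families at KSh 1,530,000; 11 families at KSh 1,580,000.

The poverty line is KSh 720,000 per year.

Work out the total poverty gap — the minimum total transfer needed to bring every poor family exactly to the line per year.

Poor units: 8×KSh 560,000 (q = 8 of N = 55).
Individual gaps: 8×(720000−560000) = 1280000.
Aggregate gap = KSh 1,280,000.

KSh 1,280,000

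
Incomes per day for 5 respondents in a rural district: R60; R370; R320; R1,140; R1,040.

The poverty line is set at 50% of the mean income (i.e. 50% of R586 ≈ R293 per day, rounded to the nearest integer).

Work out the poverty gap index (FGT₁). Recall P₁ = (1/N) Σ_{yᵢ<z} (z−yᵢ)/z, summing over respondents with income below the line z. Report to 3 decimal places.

Below the line: R60 (q = 1 of N = 5).
Gap ratios (z−y)/z: (293−60)/293 = 0.7952.
Sum of shortfalls = 0.795222; P₁ averages over all N: 0.795222 / 5 = 0.159.

0.159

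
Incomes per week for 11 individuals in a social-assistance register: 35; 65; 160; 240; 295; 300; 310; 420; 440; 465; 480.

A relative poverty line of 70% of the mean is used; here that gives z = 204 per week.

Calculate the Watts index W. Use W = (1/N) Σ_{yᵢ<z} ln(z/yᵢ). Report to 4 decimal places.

Below the line: 35, 65, 160 (q = 3 of N = 11).
ln(z/y) terms: ln(204/35) = 1.7628; ln(204/65) = 1.1437; ln(204/160) = 0.2429.
W = 3.149451 / 11 = 0.2863.

0.2863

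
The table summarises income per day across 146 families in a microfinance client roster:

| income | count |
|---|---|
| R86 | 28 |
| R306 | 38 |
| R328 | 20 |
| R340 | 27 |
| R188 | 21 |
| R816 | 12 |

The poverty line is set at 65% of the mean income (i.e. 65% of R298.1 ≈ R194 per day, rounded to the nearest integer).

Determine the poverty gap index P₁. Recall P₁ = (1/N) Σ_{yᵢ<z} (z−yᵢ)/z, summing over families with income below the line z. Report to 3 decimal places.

0.111

Below z: 28×R86, 21×R188 (q = 49 of N = 146).
Relative gaps: (194−86)/194 = 0.5567 (×28); (194−188)/194 = 0.0309 (×21).
Σ = 16.237113. Dividing by the full population N = 146 gives P₁ = 0.111.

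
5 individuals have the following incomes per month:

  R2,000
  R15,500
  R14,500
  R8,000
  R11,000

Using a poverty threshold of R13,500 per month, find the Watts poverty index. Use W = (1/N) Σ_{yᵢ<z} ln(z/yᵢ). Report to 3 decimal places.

Poor units: R2,000, R8,000, R11,000 (q = 3 of N = 5).
Log shortfalls: ln(13500/2000) = 1.9095; ln(13500/8000) = 0.5232; ln(13500/11000) = 0.2048.
W = 2.637585 / 5 = 0.528.

0.528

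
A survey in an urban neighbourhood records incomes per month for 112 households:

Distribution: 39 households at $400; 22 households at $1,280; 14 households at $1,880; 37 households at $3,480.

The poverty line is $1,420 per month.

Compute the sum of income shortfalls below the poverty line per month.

$42,860

Incomes under z: 39×$400, 22×$1,280 (q = 61 of N = 112).
Individual gaps: 39×(1420−400) = 39780; 22×(1420−1280) = 3080.
Aggregate gap = $42,860.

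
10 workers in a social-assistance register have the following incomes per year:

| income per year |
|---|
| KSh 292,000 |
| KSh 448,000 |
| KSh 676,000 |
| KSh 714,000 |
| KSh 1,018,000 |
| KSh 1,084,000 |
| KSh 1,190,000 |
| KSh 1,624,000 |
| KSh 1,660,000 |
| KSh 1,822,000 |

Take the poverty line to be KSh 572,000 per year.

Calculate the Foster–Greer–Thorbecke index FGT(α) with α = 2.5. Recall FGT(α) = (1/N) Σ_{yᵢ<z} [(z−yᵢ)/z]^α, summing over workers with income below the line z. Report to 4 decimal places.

0.0190

Below the line: KSh 292,000, KSh 448,000 (q = 2 of N = 10).
Shortfall ratios: (572000−292000)/572000 = 0.4895; (572000−448000)/572000 = 0.2168.
Raised to α = 2.5: 0.16765; 0.02188.
Sum = 0.189531; FGT(2.5) = 0.189531 / 10 = 0.0190.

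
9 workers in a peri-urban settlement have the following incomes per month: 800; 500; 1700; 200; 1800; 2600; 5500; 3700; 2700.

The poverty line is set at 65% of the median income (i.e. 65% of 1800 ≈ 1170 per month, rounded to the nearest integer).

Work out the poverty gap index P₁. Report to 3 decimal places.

0.191

Poor units: 200, 500, 800 (q = 3 of N = 9).
Shortfall ratios: (1170−200)/1170 = 0.8291; (1170−500)/1170 = 0.5726; (1170−800)/1170 = 0.3162.
Σ = 1.717949. Dividing by the full population N = 9 gives P₁ = 0.191.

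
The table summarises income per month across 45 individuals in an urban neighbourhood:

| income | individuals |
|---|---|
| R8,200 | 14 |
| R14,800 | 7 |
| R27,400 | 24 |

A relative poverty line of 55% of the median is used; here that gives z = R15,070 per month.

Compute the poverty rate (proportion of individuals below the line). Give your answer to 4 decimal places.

21 of the 45 individuals have income below R15,070.
H = 21/45 = 0.4667.

0.4667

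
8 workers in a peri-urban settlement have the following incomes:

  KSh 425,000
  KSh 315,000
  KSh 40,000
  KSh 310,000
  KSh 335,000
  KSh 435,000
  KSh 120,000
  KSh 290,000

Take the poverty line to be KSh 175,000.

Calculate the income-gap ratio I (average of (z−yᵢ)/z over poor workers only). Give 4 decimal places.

Incomes under z: KSh 40,000, KSh 120,000 (q = 2 of N = 8).
Relative gaps: 0.7714, 0.3143; sum = 1.085714.
The income-gap ratio divides by q (the poor only): 1.085714 / 2 = 0.5429.

0.5429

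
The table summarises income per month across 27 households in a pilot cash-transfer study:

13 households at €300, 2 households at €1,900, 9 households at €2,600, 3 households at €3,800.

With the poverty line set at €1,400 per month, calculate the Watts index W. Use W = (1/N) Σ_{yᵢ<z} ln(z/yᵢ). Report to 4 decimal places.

Below z: 13×€300 (q = 13 of N = 27).
Log gaps: ln(1400/300) = 1.5404 (×13).
W = 20.025786 / 27 = 0.7417.

0.7417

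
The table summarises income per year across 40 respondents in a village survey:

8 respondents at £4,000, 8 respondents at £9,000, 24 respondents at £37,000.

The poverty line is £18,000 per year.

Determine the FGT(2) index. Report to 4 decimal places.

0.1710

Poor units: 8×£4,000, 8×£9,000 (q = 16 of N = 40).
Gap ratios (z−y)/z: (18000−4000)/18000 = 0.7778 (×8); (18000−9000)/18000 = 0.5000 (×8).
Squared: 0.6049 (×8); 0.2500 (×8).
Sum = 6.839506; P₂ = 6.839506 / 40 = 0.1710.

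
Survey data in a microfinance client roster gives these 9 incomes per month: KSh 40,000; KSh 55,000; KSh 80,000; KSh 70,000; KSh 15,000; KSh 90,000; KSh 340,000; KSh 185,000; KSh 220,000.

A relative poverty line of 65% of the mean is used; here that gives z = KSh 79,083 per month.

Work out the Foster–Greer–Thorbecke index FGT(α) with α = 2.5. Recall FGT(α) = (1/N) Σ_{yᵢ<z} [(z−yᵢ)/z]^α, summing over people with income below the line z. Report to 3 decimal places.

Poor units: KSh 15,000, KSh 40,000, KSh 55,000, KSh 70,000 (q = 4 of N = 9).
Gap ratios (z−y)/z: (79083−15000)/79083 = 0.8103; (79083−40000)/79083 = 0.4942; (79083−55000)/79083 = 0.3045; (79083−70000)/79083 = 0.1149.
Raised to α = 2.5: 0.59108; 0.17170; 0.05118; 0.00447.
Sum = 0.818428; FGT(2.5) = 0.818428 / 9 = 0.091.

0.091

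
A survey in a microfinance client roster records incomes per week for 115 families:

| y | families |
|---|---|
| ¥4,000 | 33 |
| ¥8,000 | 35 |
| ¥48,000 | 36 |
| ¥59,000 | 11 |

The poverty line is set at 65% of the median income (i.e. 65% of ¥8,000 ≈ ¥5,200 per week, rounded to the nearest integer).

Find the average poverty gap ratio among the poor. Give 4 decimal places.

Below the line: 33×¥4,000 (q = 33 of N = 115).
Relative gaps: 0.2308 (×33); sum = 7.615385.
I averages over the q = 33 poor units only: 7.615385 / 33 = 0.2308.

0.2308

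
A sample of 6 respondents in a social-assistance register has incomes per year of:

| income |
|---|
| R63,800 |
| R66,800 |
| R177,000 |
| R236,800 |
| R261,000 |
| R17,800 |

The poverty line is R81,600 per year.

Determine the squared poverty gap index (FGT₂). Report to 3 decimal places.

0.115

Below z: R17,800, R63,800, R66,800 (q = 3 of N = 6).
Gap ratios (z−y)/z: (81600−17800)/81600 = 0.7819; (81600−63800)/81600 = 0.2181; (81600−66800)/81600 = 0.1814.
Squared: 0.6113; 0.0476; 0.0329.
Sum = 0.691789; P₂ = 0.691789 / 6 = 0.115.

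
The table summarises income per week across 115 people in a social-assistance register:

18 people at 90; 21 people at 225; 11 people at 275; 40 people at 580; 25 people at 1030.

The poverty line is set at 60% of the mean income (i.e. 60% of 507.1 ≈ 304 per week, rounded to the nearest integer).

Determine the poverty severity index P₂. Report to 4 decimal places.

0.0908

Incomes under z: 18×90, 21×225, 11×275 (q = 50 of N = 115).
Relative gaps: (304−90)/304 = 0.7039 (×18); (304−225)/304 = 0.2599 (×21); (304−275)/304 = 0.0954 (×11).
Squared: 0.4955 (×18); 0.0675 (×21); 0.0091 (×11).
Sum = 10.438019; P₂ = 10.438019 / 115 = 0.0908.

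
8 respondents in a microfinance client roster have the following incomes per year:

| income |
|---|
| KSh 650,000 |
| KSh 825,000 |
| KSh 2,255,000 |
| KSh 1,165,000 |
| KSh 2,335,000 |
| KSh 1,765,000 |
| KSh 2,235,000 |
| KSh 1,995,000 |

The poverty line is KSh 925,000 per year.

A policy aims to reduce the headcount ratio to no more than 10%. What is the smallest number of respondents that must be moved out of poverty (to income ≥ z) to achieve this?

2

Currently q = 2 of N = 8 are below the line (H = 0.250).
A headcount ratio of at most 10% allows at most ⌊0.10 × 8⌋ = 0 poor respondents.
So at least 2 − 0 = 2 must be lifted.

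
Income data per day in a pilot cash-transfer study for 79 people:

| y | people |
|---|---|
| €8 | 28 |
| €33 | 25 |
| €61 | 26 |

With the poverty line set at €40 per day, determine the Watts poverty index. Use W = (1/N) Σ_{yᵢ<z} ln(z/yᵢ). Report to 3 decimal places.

Poor units: 28×€8, 25×€33 (q = 53 of N = 79).
Log shortfalls: ln(40/8) = 1.6094 (×28); ln(40/33) = 0.1924 (×25).
W = 49.873559 / 79 = 0.631.

0.631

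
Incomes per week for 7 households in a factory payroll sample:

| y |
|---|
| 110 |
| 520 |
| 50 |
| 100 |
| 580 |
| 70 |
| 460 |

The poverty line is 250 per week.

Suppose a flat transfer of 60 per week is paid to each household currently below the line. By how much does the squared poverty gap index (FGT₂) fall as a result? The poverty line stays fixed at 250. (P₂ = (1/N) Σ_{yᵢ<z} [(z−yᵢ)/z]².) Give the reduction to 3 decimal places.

0.151

Before: below the line — 50, 70, 100, 110; squared poverty gap index (FGT₂) = 0.26171.
After the 60 transfer: below the line — 110, 130, 160, 170; squared poverty gap index (FGT₂) = 0.11086.
Reduction = 0.26171 − 0.11086 = 0.151.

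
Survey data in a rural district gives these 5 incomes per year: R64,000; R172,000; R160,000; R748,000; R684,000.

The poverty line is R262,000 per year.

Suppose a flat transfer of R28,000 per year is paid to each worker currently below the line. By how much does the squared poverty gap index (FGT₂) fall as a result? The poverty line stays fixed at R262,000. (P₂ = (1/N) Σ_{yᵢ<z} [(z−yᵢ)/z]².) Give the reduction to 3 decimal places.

Before: below the line — R64,000, R160,000, R172,000; squared poverty gap index (FGT₂) = 0.16814.
After the R28,000 transfer: below the line — R92,000, R188,000, R200,000; squared poverty gap index (FGT₂) = 0.11136.
Reduction = 0.16814 − 0.11136 = 0.057.

0.057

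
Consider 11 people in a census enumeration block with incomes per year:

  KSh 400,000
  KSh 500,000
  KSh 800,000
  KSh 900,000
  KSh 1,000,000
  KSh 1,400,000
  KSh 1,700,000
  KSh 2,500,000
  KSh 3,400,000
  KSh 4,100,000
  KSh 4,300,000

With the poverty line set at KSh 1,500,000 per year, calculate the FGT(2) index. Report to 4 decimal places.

Poor units: KSh 400,000, KSh 500,000, KSh 800,000, KSh 900,000, KSh 1,000,000, KSh 1,400,000 (q = 6 of N = 11).
Normalized shortfalls: (1500000−400000)/1500000 = 0.7333; (1500000−500000)/1500000 = 0.6667; (1500000−800000)/1500000 = 0.4667; (1500000−900000)/1500000 = 0.4000; (1500000−1000000)/1500000 = 0.3333; (1500000−1400000)/1500000 = 0.0667.
Squared: 0.5378; 0.4444; 0.2178; 0.1600; 0.1111; 0.0044.
Sum = 1.475556; P₂ = 1.475556 / 11 = 0.1341.

0.1341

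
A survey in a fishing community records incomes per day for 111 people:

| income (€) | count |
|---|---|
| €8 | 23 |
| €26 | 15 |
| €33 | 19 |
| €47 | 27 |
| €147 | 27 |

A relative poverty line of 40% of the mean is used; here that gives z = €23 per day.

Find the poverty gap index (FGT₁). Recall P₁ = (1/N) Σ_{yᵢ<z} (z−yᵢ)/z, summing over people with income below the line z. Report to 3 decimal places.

Below the line: 23×€8 (q = 23 of N = 111).
Normalized shortfalls: (23−8)/23 = 0.6522 (×23).
Σ = 15.000000. Dividing by the full population N = 111 gives P₁ = 0.135.

0.135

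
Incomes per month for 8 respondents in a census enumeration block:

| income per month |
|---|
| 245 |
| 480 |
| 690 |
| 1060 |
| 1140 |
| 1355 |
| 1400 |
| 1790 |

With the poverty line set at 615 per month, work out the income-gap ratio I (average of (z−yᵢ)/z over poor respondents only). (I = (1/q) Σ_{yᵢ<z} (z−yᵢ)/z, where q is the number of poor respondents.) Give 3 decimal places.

0.411

Incomes under z: 245, 480 (q = 2 of N = 8).
Shortfall ratios (z−y)/z: 0.6016, 0.2195; sum = 0.821138.
I averages over the q = 2 poor units only: 0.821138 / 2 = 0.411.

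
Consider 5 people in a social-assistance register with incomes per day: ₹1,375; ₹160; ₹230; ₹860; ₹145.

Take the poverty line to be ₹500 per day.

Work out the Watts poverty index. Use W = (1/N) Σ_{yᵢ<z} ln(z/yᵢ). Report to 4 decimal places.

Below z: ₹145, ₹160, ₹230 (q = 3 of N = 5).
Log shortfalls: ln(500/145) = 1.2379; ln(500/160) = 1.1394; ln(500/230) = 0.7765.
W = 3.153837 / 5 = 0.6308.

0.6308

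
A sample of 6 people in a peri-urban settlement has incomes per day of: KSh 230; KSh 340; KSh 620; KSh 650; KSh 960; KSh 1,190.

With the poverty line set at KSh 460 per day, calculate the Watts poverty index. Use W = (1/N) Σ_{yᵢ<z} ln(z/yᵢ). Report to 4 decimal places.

0.1659

Below z: KSh 230, KSh 340 (q = 2 of N = 6).
ln(z/y) terms: ln(460/230) = 0.6931; ln(460/340) = 0.3023.
W = 0.995428 / 6 = 0.1659.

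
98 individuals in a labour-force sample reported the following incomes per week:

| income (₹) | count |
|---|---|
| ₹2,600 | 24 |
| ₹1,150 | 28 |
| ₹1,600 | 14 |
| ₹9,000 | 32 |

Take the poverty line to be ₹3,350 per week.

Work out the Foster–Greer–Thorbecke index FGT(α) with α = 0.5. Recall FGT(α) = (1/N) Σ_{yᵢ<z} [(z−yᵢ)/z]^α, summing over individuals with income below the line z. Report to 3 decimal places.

Poor units: 28×₹1,150, 14×₹1,600, 24×₹2,600 (q = 66 of N = 98).
Gap ratios (z−y)/z: (3350−1150)/3350 = 0.6567 (×28); (3350−1600)/3350 = 0.5224 (×14); (3350−2600)/3350 = 0.2239 (×24).
Raised to α = 0.5: 0.81038 (×28); 0.72276 (×14); 0.47316 (×24).
Sum = 44.165196; FGT(0.5) = 44.165196 / 98 = 0.451.

0.451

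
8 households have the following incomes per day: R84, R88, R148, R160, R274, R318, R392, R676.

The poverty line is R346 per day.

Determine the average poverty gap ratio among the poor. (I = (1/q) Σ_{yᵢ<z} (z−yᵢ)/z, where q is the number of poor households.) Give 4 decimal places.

0.4836

Incomes under z: R84, R88, R148, R160, R274, R318 (q = 6 of N = 8).
Relative gaps: 0.7572, 0.7457, 0.5723, 0.5376, 0.2081, 0.0809; sum = 2.901734.
The income-gap ratio divides by q (the poor only): 2.901734 / 6 = 0.4836.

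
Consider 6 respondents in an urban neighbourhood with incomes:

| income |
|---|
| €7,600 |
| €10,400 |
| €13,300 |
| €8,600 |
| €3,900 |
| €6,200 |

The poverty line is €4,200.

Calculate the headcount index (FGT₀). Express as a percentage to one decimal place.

1 of the 6 respondents have income below €4,200.
H = 1/6 = 16.7%.

16.7%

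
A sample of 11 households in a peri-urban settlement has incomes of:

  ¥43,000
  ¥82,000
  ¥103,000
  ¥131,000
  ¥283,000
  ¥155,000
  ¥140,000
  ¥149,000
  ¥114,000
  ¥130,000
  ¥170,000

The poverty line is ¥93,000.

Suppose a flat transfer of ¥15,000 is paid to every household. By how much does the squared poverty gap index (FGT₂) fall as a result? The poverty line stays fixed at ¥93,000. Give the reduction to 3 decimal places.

0.015

Before: below the line — ¥43,000, ¥82,000; squared poverty gap index (FGT₂) = 0.02755.
After the ¥15,000 transfer: below the line — ¥58,000; squared poverty gap index (FGT₂) = 0.01288.
Reduction = 0.02755 − 0.01288 = 0.015.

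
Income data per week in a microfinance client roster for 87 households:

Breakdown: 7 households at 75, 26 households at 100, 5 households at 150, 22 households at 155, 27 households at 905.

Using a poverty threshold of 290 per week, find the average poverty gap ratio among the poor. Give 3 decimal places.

0.581

Incomes under z: 7×75, 26×100, 5×150, 22×155 (q = 60 of N = 87).
Relative gaps: 0.7414 (×7), 0.6552 (×26), 0.4828 (×5), 0.4655 (×22); sum = 34.879310.
I averages over the q = 60 poor units only: 34.879310 / 60 = 0.581.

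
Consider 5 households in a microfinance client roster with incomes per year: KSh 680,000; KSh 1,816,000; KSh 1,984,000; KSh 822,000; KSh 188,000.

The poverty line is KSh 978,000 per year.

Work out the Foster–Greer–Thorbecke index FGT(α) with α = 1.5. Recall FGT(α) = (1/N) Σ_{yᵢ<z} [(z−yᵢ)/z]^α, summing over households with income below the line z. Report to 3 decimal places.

Poor units: KSh 188,000, KSh 680,000, KSh 822,000 (q = 3 of N = 5).
Relative gaps: (978000−188000)/978000 = 0.8078; (978000−680000)/978000 = 0.3047; (978000−822000)/978000 = 0.1595.
Raised to α = 1.5: 0.72599; 0.16820; 0.06371.
Sum = 0.957895; FGT(1.5) = 0.957895 / 5 = 0.192.

0.192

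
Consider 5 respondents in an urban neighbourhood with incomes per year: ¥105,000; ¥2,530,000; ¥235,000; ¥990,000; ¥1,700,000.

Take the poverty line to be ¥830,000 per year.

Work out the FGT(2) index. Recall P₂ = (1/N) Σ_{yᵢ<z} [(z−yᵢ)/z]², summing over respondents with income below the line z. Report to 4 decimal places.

0.2554

Below the line: ¥105,000, ¥235,000 (q = 2 of N = 5).
Gap ratios (z−y)/z: (830000−105000)/830000 = 0.8735; (830000−235000)/830000 = 0.7169.
Squared: 0.7630; 0.5139.
Sum = 1.276891; P₂ = 1.276891 / 5 = 0.2554.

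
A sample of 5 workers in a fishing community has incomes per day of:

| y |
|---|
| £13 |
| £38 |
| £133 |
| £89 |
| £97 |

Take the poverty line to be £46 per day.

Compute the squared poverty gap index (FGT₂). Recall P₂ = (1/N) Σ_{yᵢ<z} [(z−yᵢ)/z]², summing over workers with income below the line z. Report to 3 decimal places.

Poor units: £13, £38 (q = 2 of N = 5).
Normalized shortfalls: (46−13)/46 = 0.7174; (46−38)/46 = 0.1739.
Squared: 0.5147; 0.0302.
Sum = 0.544896; P₂ = 0.544896 / 5 = 0.109.

0.109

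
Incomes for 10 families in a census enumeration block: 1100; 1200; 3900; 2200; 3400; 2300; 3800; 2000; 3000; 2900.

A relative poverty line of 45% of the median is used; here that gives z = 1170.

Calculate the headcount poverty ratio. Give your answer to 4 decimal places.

1 of the 10 families have income below 1170.
H = 1/10 = 0.1000.

0.1000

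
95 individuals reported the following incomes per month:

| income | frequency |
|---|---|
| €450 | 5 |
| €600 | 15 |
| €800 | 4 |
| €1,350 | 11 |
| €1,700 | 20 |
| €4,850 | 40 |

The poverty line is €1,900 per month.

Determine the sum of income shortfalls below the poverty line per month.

Poor units: 5×€450, 15×€600, 4×€800, 11×€1,350, 20×€1,700 (q = 55 of N = 95).
Individual gaps: 5×(1900−450) = 7250; 15×(1900−600) = 19500; 4×(1900−800) = 4400; 11×(1900−1350) = 6050; 20×(1900−1700) = 4000.
Aggregate gap = €41,200.

€41,200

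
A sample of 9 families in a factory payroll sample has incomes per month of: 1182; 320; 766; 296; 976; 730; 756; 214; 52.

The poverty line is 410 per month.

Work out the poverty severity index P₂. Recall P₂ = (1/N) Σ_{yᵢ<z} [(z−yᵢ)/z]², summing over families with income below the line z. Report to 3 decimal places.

0.124

Incomes under z: 52, 214, 296, 320 (q = 4 of N = 9).
Shortfall ratios: (410−52)/410 = 0.8732; (410−214)/410 = 0.4780; (410−296)/410 = 0.2780; (410−320)/410 = 0.2195.
Squared: 0.7624; 0.2285; 0.0773; 0.0482.
Sum = 1.116454; P₂ = 1.116454 / 9 = 0.124.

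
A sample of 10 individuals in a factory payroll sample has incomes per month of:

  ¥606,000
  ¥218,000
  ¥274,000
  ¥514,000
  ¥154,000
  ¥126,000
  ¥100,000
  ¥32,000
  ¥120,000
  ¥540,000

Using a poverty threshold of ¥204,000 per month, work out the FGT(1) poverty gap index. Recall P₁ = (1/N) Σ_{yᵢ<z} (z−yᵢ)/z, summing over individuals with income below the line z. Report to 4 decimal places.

0.2392

Below z: ¥32,000, ¥100,000, ¥120,000, ¥126,000, ¥154,000 (q = 5 of N = 10).
Normalized shortfalls: (204000−32000)/204000 = 0.8431; (204000−100000)/204000 = 0.5098; (204000−120000)/204000 = 0.4118; (204000−126000)/204000 = 0.3824; (204000−154000)/204000 = 0.2451.
Sum of shortfalls = 2.392157; P₁ averages over all N: 2.392157 / 10 = 0.2392.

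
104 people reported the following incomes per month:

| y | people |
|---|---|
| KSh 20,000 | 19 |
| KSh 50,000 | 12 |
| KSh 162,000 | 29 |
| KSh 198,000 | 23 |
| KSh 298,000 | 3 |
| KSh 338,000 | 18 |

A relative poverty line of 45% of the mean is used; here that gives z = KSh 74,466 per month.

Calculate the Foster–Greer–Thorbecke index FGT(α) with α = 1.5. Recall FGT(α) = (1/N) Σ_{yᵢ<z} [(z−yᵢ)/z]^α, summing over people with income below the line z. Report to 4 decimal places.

Below the line: 19×KSh 20,000, 12×KSh 50,000 (q = 31 of N = 104).
Relative gaps: (74466−20000)/74466 = 0.7314 (×19); (74466−50000)/74466 = 0.3286 (×12).
Raised to α = 1.5: 0.62553 (×19); 0.18832 (×12).
Sum = 14.145050; FGT(1.5) = 14.145050 / 104 = 0.1360.

0.1360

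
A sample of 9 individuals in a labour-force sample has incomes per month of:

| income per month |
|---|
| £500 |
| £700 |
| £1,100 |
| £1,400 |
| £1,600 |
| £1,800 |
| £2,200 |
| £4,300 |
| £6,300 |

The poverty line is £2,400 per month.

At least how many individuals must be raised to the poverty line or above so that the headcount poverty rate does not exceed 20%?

6

7 of the 9 individuals are poor, so H = 7/9 = 0.778.
A headcount ratio of at most 20% allows at most ⌊0.20 × 9⌋ = 1 poor individuals.
So at least 7 − 1 = 6 must be lifted.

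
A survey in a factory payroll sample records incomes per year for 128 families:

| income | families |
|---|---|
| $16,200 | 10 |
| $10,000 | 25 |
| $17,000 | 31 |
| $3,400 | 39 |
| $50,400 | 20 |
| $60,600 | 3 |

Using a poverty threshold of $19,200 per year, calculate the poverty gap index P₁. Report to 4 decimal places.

Poor units: 39×$3,400, 25×$10,000, 10×$16,200, 31×$17,000 (q = 105 of N = 128).
Normalized shortfalls: (19200−3400)/19200 = 0.8229 (×39); (19200−10000)/19200 = 0.4792 (×25); (19200−16200)/19200 = 0.1562 (×10); (19200−17000)/19200 = 0.1146 (×31).
Sum of shortfalls = 49.187500; P₁ averages over all N: 49.187500 / 128 = 0.3843.

0.3843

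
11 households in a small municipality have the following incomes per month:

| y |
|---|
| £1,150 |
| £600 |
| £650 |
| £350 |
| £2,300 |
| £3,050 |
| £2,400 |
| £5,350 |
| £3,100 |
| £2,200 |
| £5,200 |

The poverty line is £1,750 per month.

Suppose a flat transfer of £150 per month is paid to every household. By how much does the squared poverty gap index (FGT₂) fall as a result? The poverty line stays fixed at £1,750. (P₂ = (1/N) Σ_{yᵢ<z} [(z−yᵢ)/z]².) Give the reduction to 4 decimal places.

0.0352

Before: below the line — £350, £600, £650, £1,150; squared poverty gap index (FGT₂) = 0.144045.
After the £150 transfer: below the line — £500, £750, £800, £1,300; squared poverty gap index (FGT₂) = 0.108868.
Reduction = 0.144045 − 0.108868 = 0.0352.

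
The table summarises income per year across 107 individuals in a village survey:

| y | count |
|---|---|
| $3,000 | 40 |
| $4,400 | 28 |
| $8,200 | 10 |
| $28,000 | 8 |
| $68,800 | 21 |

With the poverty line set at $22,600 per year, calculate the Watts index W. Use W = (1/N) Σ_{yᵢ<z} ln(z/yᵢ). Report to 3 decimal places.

1.278

Below the line: 40×$3,000, 28×$4,400, 10×$8,200 (q = 78 of N = 107).
Log gaps: ln(22600/3000) = 2.0193 (×40); ln(22600/4400) = 1.6363 (×28); ln(22600/8200) = 1.0138 (×10).
W = 136.729332 / 107 = 1.278.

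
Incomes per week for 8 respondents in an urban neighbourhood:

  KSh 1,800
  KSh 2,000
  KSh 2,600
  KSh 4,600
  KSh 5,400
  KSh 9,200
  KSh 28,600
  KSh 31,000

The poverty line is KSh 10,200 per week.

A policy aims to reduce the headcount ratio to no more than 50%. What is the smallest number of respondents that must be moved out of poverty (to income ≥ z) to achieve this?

Currently q = 6 of N = 8 are below the line (H = 0.750).
A headcount ratio of at most 50% allows at most ⌊0.50 × 8⌋ = 4 poor respondents.
So at least 6 − 4 = 2 must be lifted.

2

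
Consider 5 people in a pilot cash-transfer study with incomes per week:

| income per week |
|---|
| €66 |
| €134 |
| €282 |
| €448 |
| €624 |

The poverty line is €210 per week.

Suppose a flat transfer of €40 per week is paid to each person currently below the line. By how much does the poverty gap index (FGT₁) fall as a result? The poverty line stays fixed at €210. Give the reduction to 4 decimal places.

0.0762

Before: below the line — €66, €134; poverty gap index (FGT₁) = 0.209524.
After the €40 transfer: below the line — €106, €174; poverty gap index (FGT₁) = 0.133333.
Reduction = 0.209524 − 0.133333 = 0.0762.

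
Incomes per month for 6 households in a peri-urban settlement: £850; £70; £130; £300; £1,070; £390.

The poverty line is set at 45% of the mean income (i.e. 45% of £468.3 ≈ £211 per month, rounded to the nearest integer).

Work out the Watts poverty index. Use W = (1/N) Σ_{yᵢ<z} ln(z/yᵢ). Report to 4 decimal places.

Poor units: £70, £130 (q = 2 of N = 6).
Log shortfalls: ln(211/70) = 1.1034; ln(211/130) = 0.4843.
W = 1.587687 / 6 = 0.2646.

0.2646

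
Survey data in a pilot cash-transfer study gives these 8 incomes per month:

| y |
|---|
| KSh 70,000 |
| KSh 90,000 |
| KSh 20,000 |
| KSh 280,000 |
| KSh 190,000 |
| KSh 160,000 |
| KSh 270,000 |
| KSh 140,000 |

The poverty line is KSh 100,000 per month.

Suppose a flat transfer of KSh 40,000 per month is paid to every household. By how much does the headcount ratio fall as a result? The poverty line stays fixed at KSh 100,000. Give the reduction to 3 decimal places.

Before: below the line — KSh 20,000, KSh 70,000, KSh 90,000; headcount ratio = 0.37500.
After the KSh 40,000 transfer: below the line — KSh 60,000; headcount ratio = 0.12500.
Reduction = 0.37500 − 0.12500 = 0.250.

0.250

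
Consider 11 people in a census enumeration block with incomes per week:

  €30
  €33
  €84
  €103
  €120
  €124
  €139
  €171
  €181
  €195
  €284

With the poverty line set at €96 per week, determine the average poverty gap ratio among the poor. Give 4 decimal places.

0.4896

Poor units: €30, €33, €84 (q = 3 of N = 11).
Shortfall ratios (z−y)/z: 0.6875, 0.6562, 0.1250; sum = 1.468750.
I averages over the q = 3 poor units only: 1.468750 / 3 = 0.4896.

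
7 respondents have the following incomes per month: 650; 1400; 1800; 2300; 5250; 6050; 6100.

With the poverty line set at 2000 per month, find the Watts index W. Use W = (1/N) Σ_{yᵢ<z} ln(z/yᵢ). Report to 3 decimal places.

0.227

Below z: 650, 1400, 1800 (q = 3 of N = 7).
Log shortfalls: ln(2000/650) = 1.1239; ln(2000/1400) = 0.3567; ln(2000/1800) = 0.1054.
W = 1.585966 / 7 = 0.227.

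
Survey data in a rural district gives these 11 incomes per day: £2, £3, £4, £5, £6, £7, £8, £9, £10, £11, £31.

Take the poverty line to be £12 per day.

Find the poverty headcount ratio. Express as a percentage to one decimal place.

10 of the 11 workers have income below £12.
H = 10/11 = 90.9%.

90.9%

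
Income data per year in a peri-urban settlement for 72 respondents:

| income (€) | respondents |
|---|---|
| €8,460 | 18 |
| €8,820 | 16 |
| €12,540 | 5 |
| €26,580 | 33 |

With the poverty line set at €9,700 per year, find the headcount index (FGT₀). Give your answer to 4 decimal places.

34 of the 72 respondents have income below €9,700.
H = 34/72 = 0.4722.

0.4722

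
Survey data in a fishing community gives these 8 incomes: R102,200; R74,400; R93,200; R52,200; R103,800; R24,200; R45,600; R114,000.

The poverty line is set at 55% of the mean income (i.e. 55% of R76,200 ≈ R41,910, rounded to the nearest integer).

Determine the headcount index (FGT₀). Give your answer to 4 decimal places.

0.1250

1 of the 8 people have income below R41,910.
H = 1/8 = 0.1250.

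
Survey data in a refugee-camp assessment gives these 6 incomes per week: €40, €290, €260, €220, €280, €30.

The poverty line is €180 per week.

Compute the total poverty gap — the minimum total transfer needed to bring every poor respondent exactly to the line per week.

Incomes under z: €30, €40 (q = 2 of N = 6).
Individual gaps: 180−30 = 150; 180−40 = 140.
Aggregate gap = €290.

€290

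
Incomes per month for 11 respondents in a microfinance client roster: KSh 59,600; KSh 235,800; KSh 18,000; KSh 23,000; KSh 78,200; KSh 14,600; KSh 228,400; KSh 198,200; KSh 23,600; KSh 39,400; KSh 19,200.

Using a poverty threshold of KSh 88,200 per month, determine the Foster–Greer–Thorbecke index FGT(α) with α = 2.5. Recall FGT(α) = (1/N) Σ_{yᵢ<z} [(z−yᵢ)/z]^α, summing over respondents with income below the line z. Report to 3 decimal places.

Poor units: KSh 14,600, KSh 18,000, KSh 19,200, KSh 23,000, KSh 23,600, KSh 39,400, KSh 59,600, KSh 78,200 (q = 8 of N = 11).
Gap ratios (z−y)/z: (88200−14600)/88200 = 0.8345; (88200−18000)/88200 = 0.7959; (88200−19200)/88200 = 0.7823; (88200−23000)/88200 = 0.7392; (88200−23600)/88200 = 0.7324; (88200−39400)/88200 = 0.5533; (88200−59600)/88200 = 0.3243; (88200−78200)/88200 = 0.1134.
Raised to α = 2.5: 0.63610; 0.56516; 0.54132; 0.46984; 0.45910; 0.22771; 0.05987; 0.00433.
Sum = 2.963424; FGT(2.5) = 2.963424 / 11 = 0.269.

0.269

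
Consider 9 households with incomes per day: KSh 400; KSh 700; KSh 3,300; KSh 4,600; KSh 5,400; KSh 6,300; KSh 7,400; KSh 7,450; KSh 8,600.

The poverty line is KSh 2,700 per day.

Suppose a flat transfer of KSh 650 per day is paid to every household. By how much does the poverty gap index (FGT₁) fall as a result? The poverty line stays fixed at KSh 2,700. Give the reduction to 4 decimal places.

Before: below the line — KSh 400, KSh 700; poverty gap index (FGT₁) = 0.176955.
After the KSh 650 transfer: below the line — KSh 1,050, KSh 1,350; poverty gap index (FGT₁) = 0.123457.
Reduction = 0.176955 − 0.123457 = 0.0535.

0.0535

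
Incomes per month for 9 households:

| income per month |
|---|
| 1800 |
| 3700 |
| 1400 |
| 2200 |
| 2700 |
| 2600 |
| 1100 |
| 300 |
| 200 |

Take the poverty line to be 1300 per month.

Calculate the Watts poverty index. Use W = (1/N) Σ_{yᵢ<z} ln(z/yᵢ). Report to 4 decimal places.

0.3895

Incomes under z: 200, 300, 1100 (q = 3 of N = 9).
ln(z/y) terms: ln(1300/200) = 1.8718; ln(1300/300) = 1.4663; ln(1300/1100) = 0.1671.
W = 3.505193 / 9 = 0.3895.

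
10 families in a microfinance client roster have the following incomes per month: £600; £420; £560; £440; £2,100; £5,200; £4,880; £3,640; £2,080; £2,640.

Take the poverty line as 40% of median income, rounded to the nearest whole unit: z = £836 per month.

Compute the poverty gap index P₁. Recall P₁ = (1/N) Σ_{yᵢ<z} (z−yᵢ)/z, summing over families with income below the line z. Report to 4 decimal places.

0.1584

Incomes under z: £420, £440, £560, £600 (q = 4 of N = 10).
Relative gaps: (836−420)/836 = 0.4976; (836−440)/836 = 0.4737; (836−560)/836 = 0.3301; (836−600)/836 = 0.2823.
Sum of shortfalls = 1.583732; P₁ averages over all N: 1.583732 / 10 = 0.1584.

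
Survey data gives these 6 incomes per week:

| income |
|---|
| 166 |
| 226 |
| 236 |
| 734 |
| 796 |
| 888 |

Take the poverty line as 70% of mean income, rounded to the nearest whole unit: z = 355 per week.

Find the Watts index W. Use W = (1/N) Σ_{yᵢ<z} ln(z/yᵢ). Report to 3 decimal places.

0.270

Below the line: 166, 226, 236 (q = 3 of N = 6).
ln(z/y) terms: ln(355/166) = 0.7601; ln(355/226) = 0.4516; ln(355/236) = 0.4083.
W = 1.619999 / 6 = 0.270.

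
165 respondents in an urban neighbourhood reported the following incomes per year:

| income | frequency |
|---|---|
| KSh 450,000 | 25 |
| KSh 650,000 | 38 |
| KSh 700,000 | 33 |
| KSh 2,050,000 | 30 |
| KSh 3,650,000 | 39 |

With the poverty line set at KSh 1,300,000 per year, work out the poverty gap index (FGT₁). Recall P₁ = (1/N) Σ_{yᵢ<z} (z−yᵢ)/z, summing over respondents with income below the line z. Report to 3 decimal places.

0.307

Incomes under z: 25×KSh 450,000, 38×KSh 650,000, 33×KSh 700,000 (q = 96 of N = 165).
Normalized shortfalls: (1300000−450000)/1300000 = 0.6538 (×25); (1300000−650000)/1300000 = 0.5000 (×38); (1300000−700000)/1300000 = 0.4615 (×33).
Sum of shortfalls = 50.576923; P₁ averages over all N: 50.576923 / 165 = 0.307.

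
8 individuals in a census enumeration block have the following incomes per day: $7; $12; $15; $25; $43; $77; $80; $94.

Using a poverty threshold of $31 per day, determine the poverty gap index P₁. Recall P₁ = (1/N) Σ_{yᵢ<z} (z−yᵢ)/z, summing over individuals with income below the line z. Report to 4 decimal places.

Poor units: $7, $12, $15, $25 (q = 4 of N = 8).
Gap ratios (z−y)/z: (31−7)/31 = 0.7742; (31−12)/31 = 0.6129; (31−15)/31 = 0.5161; (31−25)/31 = 0.1935.
Sum of shortfalls = 2.096774; P₁ averages over all N: 2.096774 / 8 = 0.2621.

0.2621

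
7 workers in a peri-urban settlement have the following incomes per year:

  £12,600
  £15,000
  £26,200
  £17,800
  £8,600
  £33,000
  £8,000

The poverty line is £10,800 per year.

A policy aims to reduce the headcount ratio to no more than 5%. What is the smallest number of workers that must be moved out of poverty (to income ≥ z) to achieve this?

Currently q = 2 of N = 7 are below the line (H = 0.286).
A headcount ratio of at most 5% allows at most ⌊0.05 × 7⌋ = 0 poor workers.
So at least 2 − 0 = 2 must be lifted.

2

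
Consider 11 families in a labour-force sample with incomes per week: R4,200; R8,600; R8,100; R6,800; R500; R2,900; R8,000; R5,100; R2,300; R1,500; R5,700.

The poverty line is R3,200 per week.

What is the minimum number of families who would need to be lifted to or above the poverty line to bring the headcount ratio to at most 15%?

4 of the 11 families are poor, so H = 4/11 = 0.364.
A headcount ratio of at most 15% allows at most ⌊0.15 × 11⌋ = 1 poor families.
So at least 4 − 1 = 3 must be lifted.

3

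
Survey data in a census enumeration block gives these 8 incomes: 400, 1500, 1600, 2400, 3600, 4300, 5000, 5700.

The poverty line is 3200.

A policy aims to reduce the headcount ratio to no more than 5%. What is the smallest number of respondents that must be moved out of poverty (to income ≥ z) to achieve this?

4 of the 8 respondents are poor, so H = 4/8 = 0.500.
A headcount ratio of at most 5% allows at most ⌊0.05 × 8⌋ = 0 poor respondents.
So at least 4 − 0 = 4 must be lifted.

4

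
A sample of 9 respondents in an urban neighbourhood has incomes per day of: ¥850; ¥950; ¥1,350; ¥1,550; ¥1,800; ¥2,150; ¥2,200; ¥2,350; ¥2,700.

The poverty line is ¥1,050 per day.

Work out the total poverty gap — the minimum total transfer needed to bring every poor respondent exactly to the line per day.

Below z: ¥850, ¥950 (q = 2 of N = 9).
Individual gaps: 1050−850 = 200; 1050−950 = 100.
Aggregate gap = ¥300.

¥300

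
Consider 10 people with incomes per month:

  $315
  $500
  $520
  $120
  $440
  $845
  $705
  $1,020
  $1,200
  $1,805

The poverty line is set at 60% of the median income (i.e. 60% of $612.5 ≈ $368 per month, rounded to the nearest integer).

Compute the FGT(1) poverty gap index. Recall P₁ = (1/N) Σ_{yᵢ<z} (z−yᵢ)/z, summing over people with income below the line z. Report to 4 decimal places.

0.0818

Incomes under z: $120, $315 (q = 2 of N = 10).
Gap ratios (z−y)/z: (368−120)/368 = 0.6739; (368−315)/368 = 0.1440.
Sum of shortfalls = 0.817935; P₁ averages over all N: 0.817935 / 10 = 0.0818.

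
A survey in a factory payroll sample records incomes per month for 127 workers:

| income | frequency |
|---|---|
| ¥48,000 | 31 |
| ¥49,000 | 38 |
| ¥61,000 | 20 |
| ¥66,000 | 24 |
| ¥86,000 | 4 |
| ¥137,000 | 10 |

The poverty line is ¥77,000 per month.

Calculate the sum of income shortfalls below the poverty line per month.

¥2,547,000

Incomes under z: 31×¥48,000, 38×¥49,000, 20×¥61,000, 24×¥66,000 (q = 113 of N = 127).
Individual gaps: 31×(77000−48000) = 899000; 38×(77000−49000) = 1064000; 20×(77000−61000) = 320000; 24×(77000−66000) = 264000.
Aggregate gap = ¥2,547,000.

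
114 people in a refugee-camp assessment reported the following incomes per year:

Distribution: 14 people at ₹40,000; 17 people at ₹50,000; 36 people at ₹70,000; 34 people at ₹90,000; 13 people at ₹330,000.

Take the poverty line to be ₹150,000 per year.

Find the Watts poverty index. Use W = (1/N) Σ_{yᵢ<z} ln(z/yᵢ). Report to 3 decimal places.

0.719

Below the line: 14×₹40,000, 17×₹50,000, 36×₹70,000, 34×₹90,000 (q = 101 of N = 114).
Log shortfalls: ln(150000/40000) = 1.3218 (×14); ln(150000/50000) = 1.0986 (×17); ln(150000/70000) = 0.7621 (×36); ln(150000/90000) = 0.5108 (×34).
W = 81.986104 / 114 = 0.719.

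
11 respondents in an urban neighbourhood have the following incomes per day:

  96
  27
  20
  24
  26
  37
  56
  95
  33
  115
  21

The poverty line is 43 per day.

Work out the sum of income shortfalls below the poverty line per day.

Below z: 20, 21, 24, 26, 27, 33, 37 (q = 7 of N = 11).
Individual gaps: 43−20 = 23; 43−21 = 22; 43−24 = 19; 43−26 = 17; 43−27 = 16; 43−33 = 10; 43−37 = 6.
Aggregate gap = 113.

113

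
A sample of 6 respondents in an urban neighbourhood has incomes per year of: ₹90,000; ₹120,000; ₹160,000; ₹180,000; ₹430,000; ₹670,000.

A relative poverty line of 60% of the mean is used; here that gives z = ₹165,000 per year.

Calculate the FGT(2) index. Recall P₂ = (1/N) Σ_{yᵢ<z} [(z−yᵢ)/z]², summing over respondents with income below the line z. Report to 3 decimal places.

0.047

Incomes under z: ₹90,000, ₹120,000, ₹160,000 (q = 3 of N = 6).
Normalized shortfalls: (165000−90000)/165000 = 0.4545; (165000−120000)/165000 = 0.2727; (165000−160000)/165000 = 0.0303.
Squared: 0.2066; 0.0744; 0.0009.
Sum = 0.281910; P₂ = 0.281910 / 6 = 0.047.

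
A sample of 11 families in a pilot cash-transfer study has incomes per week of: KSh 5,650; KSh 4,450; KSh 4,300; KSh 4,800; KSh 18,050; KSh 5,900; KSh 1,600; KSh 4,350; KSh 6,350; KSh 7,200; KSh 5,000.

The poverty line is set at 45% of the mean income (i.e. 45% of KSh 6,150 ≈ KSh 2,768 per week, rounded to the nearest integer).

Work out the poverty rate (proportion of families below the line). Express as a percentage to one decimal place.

1 of the 11 families have income below KSh 2,768.
H = 1/11 = 9.1%.

9.1%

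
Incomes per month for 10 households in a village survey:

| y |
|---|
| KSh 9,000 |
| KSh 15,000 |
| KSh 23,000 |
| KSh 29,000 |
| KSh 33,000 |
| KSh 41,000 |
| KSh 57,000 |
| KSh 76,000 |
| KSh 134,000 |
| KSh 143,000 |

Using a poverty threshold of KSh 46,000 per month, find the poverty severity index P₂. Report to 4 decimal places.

0.1579

Incomes under z: KSh 9,000, KSh 15,000, KSh 23,000, KSh 29,000, KSh 33,000, KSh 41,000 (q = 6 of N = 10).
Normalized shortfalls: (46000−9000)/46000 = 0.8043; (46000−15000)/46000 = 0.6739; (46000−23000)/46000 = 0.5000; (46000−29000)/46000 = 0.3696; (46000−33000)/46000 = 0.2826; (46000−41000)/46000 = 0.1087.
Squared: 0.6470; 0.4542; 0.2500; 0.1366; 0.0799; 0.0118.
Sum = 1.579395; P₂ = 1.579395 / 10 = 0.1579.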